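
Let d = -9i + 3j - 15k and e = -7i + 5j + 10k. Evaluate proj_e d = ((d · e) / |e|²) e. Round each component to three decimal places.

d · e = (-9)·(-7) + 3·5 + (-15)·10 = 63 + 15 - 150 = -72
|e|² = 49 + 25 + 100 = 174
proj_e d = (-72/174) · (-7, 5, 10) ≈ (2.897, -2.069, -4.138)

(2.897, -2.069, -4.138)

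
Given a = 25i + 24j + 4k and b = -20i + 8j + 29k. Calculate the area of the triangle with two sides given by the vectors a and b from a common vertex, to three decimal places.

i: 24·29 - 4·8 = 696 - 32 = 664
j: 4·(-20) - 25·29 = -80 - 725 = -805
k: 25·8 - 24·(-20) = 200 - (-480) = 680
a × b = (664, -805, 680)
|a × b| = √(664² + (-805)² + 680²) = √1551321 ≈ 1245.5204
area = ½ · 1245.5204 ≈ 622.760

622.760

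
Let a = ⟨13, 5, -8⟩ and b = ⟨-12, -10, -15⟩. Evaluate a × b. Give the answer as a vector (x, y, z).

i: 5·(-15) - (-8)·(-10) = -75 - 80 = -155
j: (-8)·(-12) - 13·(-15) = 96 - (-195) = 291
k: 13·(-10) - 5·(-12) = -130 - (-60) = -70
a × b = (-155, 291, -70)

(-155, 291, -70)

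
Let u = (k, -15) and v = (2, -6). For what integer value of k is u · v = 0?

u · v = k·2 + (-15)·(-6) = 90 + 2k
Set equal to 0: 2k = -90, so k = -45.

-45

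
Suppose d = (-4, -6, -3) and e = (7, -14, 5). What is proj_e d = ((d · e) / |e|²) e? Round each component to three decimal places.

d · e = (-4)·7 + (-6)·(-14) + (-3)·5 = -28 + 84 - 15 = 41
|e|² = 49 + 196 + 25 = 270
proj_e d = (41/270) · (7, -14, 5) ≈ (1.063, -2.126, 0.759)

(1.063, -2.126, 0.759)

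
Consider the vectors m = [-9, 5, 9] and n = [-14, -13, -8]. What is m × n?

(77, -198, 187)

i: 5·(-8) - 9·(-13) = -40 - (-117) = 77
j: 9·(-14) - (-9)·(-8) = -126 - 72 = -198
k: (-9)·(-13) - 5·(-14) = 117 - (-70) = 187
m × n = (77, -198, 187)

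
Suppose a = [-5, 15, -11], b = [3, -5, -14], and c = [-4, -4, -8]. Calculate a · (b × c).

1632

b × c:
i: (-5)·(-8) - (-14)·(-4) = 40 - 56 = -16
j: (-14)·(-4) - 3·(-8) = 56 - (-24) = 80
k: 3·(-4) - (-5)·(-4) = -12 - 20 = -32
b × c = (-16, 80, -32)
a · (b × c) = (-5)·(-16) + 15·80 + (-11)·(-32) = 80 + 1200 + 352 = 1632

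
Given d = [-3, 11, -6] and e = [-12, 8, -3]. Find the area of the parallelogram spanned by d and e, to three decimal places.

125.929

i: 11·(-3) - (-6)·8 = -33 - (-48) = 15
j: (-6)·(-12) - (-3)·(-3) = 72 - 9 = 63
k: (-3)·8 - 11·(-12) = -24 - (-132) = 108
d × e = (15, 63, 108)
|d × e| = √(15² + 63² + 108²) = √15858 ≈ 125.9286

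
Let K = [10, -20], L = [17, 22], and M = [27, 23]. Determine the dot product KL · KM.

KL = L − K = (7, 42)
KM = M − K = (17, 43)
KL · KM = 7·17 + 42·43 = 119 + 1806 = 1925

1925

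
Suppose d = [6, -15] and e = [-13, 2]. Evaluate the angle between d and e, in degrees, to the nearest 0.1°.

120.5

d · e = 6·(-13) + (-15)·2 = -78 - 30 = -108
|d|² = 36 + 225 = 261,  |d| = √261 ≈ 16.155494
|e|² = 169 + 4 = 173,  |e| = √173 ≈ 13.152946
cos θ = -108 / (16.155494 · 13.152946) ≈ -0.50825
θ = arccos(-0.50825) ≈ 120.5°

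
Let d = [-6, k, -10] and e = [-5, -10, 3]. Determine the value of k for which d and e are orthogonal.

d · e = (-6)·(-5) + k·(-10) + (-10)·3 = 0 - 10k
Set equal to 0: -10k = 0, so k = 0.

0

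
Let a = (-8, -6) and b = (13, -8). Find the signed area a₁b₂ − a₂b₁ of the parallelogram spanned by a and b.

(-8)·(-8) - (-6)·13 = 64 - (-78) = 142

142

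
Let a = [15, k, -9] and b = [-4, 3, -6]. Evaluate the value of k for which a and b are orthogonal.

a · b = 15·(-4) + k·3 + (-9)·(-6) = -6 + 3k
Set equal to 0: 3k = 6, so k = 2.

2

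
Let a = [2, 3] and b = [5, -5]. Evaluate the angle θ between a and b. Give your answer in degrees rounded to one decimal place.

101.3

a · b = 2·5 + 3·(-5) = 10 - 15 = -5
|a|² = 4 + 9 = 13,  |a| = √13 ≈ 3.605551
|b|² = 25 + 25 = 50,  |b| = √50 ≈ 7.071068
cos θ = -5 / (3.605551 · 7.071068) ≈ -0.19612
θ = arccos(-0.19612) ≈ 101.3°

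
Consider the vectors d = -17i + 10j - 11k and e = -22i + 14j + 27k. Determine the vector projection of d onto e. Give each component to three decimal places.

d · e = (-17)·(-22) + 10·14 + (-11)·27 = 374 + 140 - 297 = 217
|e|² = 484 + 196 + 729 = 1409
proj_e d = (217/1409) · (-22, 14, 27) ≈ (-3.388, 2.156, 4.158)

(-3.388, 2.156, 4.158)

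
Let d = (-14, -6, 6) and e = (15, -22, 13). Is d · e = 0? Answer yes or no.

d · e = (-14)·15 + (-6)·(-22) + 6·13 = -210 + 132 + 78 = 0
Zero, so the vectors are orthogonal.

yes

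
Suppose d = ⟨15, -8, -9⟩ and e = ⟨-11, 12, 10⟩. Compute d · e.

-351

d · e = 15·(-11) + (-8)·12 + (-9)·10 = -165 - 96 - 90 = -351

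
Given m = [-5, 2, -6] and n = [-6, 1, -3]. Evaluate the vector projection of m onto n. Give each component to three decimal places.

(-6.522, 1.087, -3.261)

m · n = (-5)·(-6) + 2·1 + (-6)·(-3) = 30 + 2 + 18 = 50
|n|² = 36 + 1 + 9 = 46
proj_n m = (50/46) · (-6, 1, -3) ≈ (-6.522, 1.087, -3.261)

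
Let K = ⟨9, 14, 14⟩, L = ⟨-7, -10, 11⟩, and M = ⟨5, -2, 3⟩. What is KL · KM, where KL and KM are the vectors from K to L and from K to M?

KL = L − K = (-16, -24, -3)
KM = M − K = (-4, -16, -11)
KL · KM = (-16)·(-4) + (-24)·(-16) + (-3)·(-11) = 64 + 384 + 33 = 481

481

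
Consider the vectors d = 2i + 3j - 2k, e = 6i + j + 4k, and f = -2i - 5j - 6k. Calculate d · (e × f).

e × f:
i: 1·(-6) - 4·(-5) = -6 - (-20) = 14
j: 4·(-2) - 6·(-6) = -8 - (-36) = 28
k: 6·(-5) - 1·(-2) = -30 - (-2) = -28
e × f = (14, 28, -28)
d · (e × f) = 2·14 + 3·28 + (-2)·(-28) = 28 + 84 + 56 = 168

168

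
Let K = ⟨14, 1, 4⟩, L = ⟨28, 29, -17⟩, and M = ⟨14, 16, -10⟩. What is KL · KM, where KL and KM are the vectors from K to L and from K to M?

714

KL = L − K = (14, 28, -21)
KM = M − K = (0, 15, -14)
KL · KM = 14·0 + 28·15 + (-21)·(-14) = 0 + 420 + 294 = 714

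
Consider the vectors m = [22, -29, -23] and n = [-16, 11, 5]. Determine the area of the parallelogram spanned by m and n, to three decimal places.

357.088

i: (-29)·5 - (-23)·11 = -145 - (-253) = 108
j: (-23)·(-16) - 22·5 = 368 - 110 = 258
k: 22·11 - (-29)·(-16) = 242 - 464 = -222
m × n = (108, 258, -222)
|m × n| = √(108² + 258² + (-222)²) = √127512 ≈ 357.0882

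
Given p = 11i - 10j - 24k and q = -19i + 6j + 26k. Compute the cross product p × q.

i: (-10)·26 - (-24)·6 = -260 - (-144) = -116
j: (-24)·(-19) - 11·26 = 456 - 286 = 170
k: 11·6 - (-10)·(-19) = 66 - 190 = -124
p × q = (-116, 170, -124)

(-116, 170, -124)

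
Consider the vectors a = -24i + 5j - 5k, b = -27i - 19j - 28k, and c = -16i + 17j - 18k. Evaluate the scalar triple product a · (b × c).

-16007

b × c:
i: (-19)·(-18) - (-28)·17 = 342 - (-476) = 818
j: (-28)·(-16) - (-27)·(-18) = 448 - 486 = -38
k: (-27)·17 - (-19)·(-16) = -459 - 304 = -763
b × c = (818, -38, -763)
a · (b × c) = (-24)·818 + 5·(-38) + (-5)·(-763) = -19632 - 190 + 3815 = -16007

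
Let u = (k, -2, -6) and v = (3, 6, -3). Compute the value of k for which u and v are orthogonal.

u · v = k·3 + (-2)·6 + (-6)·(-3) = 6 + 3k
Set equal to 0: 3k = -6, so k = -2.

-2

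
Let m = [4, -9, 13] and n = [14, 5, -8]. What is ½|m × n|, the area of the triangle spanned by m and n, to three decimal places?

i: (-9)·(-8) - 13·5 = 72 - 65 = 7
j: 13·14 - 4·(-8) = 182 - (-32) = 214
k: 4·5 - (-9)·14 = 20 - (-126) = 146
m × n = (7, 214, 146)
|m × n| = √(7² + 214² + 146²) = √67161 ≈ 259.1544
area = ½ · 259.1544 ≈ 129.577

129.577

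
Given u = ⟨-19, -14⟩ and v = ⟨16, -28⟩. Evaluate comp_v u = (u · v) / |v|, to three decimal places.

2.729

u · v = (-19)·16 + (-14)·(-28) = -304 + 392 = 88
|v| = √(256 + 784) = √1040 ≈ 32.2490
comp_v u = 88 / √1040 ≈ 2.729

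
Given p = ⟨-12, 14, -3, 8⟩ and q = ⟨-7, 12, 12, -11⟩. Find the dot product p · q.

128

p · q = (-12)·(-7) + 14·12 + (-3)·12 + 8·(-11) = 84 + 168 - 36 - 88 = 128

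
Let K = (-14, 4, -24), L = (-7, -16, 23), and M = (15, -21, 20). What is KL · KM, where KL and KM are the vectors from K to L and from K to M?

KL = L − K = (7, -20, 47)
KM = M − K = (29, -25, 44)
KL · KM = 7·29 + (-20)·(-25) + 47·44 = 203 + 500 + 2068 = 2771

2771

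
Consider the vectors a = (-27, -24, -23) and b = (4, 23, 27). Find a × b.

i: (-24)·27 - (-23)·23 = -648 - (-529) = -119
j: (-23)·4 - (-27)·27 = -92 - (-729) = 637
k: (-27)·23 - (-24)·4 = -621 - (-96) = -525
a × b = (-119, 637, -525)

(-119, 637, -525)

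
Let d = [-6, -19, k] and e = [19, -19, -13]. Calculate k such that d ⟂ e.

19

d · e = (-6)·19 + (-19)·(-19) + k·(-13) = 247 - 13k
Set equal to 0: -13k = -247, so k = 19.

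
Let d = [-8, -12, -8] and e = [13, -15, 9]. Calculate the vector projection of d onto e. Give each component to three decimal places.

(0.109, -0.126, 0.076)

d · e = (-8)·13 + (-12)·(-15) + (-8)·9 = -104 + 180 - 72 = 4
|e|² = 169 + 225 + 81 = 475
proj_e d = (4/475) · (13, -15, 9) ≈ (0.109, -0.126, 0.076)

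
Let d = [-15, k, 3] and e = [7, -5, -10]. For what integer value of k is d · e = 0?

-27

d · e = (-15)·7 + k·(-5) + 3·(-10) = -135 - 5k
Set equal to 0: -5k = 135, so k = -27.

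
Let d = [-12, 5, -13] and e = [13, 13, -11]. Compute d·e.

d · e = (-12)·13 + 5·13 + (-13)·(-11) = -156 + 65 + 143 = 52

52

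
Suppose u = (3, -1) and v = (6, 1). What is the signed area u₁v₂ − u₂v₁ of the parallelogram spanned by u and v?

3·1 - (-1)·6 = 3 - (-6) = 9

9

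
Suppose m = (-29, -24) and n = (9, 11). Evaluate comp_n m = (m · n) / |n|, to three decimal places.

-36.939

m · n = (-29)·9 + (-24)·11 = -261 - 264 = -525
|n| = √(81 + 121) = √202 ≈ 14.2127
comp_n m = -525 / √202 ≈ -36.939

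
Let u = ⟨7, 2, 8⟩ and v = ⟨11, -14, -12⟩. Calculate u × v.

i: 2·(-12) - 8·(-14) = -24 - (-112) = 88
j: 8·11 - 7·(-12) = 88 - (-84) = 172
k: 7·(-14) - 2·11 = -98 - 22 = -120
u × v = (88, 172, -120)

(88, 172, -120)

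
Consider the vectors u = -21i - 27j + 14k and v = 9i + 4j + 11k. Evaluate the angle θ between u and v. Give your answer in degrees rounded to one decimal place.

105.2

u · v = (-21)·9 + (-27)·4 + 14·11 = -189 - 108 + 154 = -143
|u|² = 441 + 729 + 196 = 1366,  |u| = √1366 ≈ 36.959437
|v|² = 81 + 16 + 121 = 218,  |v| = √218 ≈ 14.764823
cos θ = -143 / (36.959437 · 14.764823) ≈ -0.26205
θ = arccos(-0.26205) ≈ 105.2°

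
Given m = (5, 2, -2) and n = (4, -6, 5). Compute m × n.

(-2, -33, -38)

i: 2·5 - (-2)·(-6) = 10 - 12 = -2
j: (-2)·4 - 5·5 = -8 - 25 = -33
k: 5·(-6) - 2·4 = -30 - 8 = -38
m × n = (-2, -33, -38)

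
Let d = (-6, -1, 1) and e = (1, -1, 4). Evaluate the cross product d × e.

(-3, 25, 7)

i: (-1)·4 - 1·(-1) = -4 - (-1) = -3
j: 1·1 - (-6)·4 = 1 - (-24) = 25
k: (-6)·(-1) - (-1)·1 = 6 - (-1) = 7
d × e = (-3, 25, 7)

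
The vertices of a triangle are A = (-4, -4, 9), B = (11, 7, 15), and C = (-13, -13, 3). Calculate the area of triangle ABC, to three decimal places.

26.153

AB = (15, 11, 6),  AC = (-9, -9, -6)
i: 11·(-6) - 6·(-9) = -66 - (-54) = -12
j: 6·(-9) - 15·(-6) = -54 - (-90) = 36
k: 15·(-9) - 11·(-9) = -135 - (-99) = -36
AB × AC = (-12, 36, -36)
|AB × AC| = √2736 ≈ 52.3068
area = ½ · 52.3068 ≈ 26.153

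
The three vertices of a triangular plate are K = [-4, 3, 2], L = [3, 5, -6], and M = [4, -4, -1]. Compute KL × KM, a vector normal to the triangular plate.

(-62, -43, -65)

KL = (7, 2, -8)
KM = (8, -7, -3)
i: 2·(-3) - (-8)·(-7) = -6 - 56 = -62
j: (-8)·8 - 7·(-3) = -64 - (-21) = -43
k: 7·(-7) - 2·8 = -49 - 16 = -65
KL × KM = (-62, -43, -65)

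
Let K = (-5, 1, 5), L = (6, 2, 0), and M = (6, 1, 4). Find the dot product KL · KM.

KL = L − K = (11, 1, -5)
KM = M − K = (11, 0, -1)
KL · KM = 11·11 + 1·0 + (-5)·(-1) = 121 + 0 + 5 = 126

126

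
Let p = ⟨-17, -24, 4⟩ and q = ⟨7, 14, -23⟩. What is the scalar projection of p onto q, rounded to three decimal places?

p · q = (-17)·7 + (-24)·14 + 4·(-23) = -119 - 336 - 92 = -547
|q| = √(49 + 196 + 529) = √774 ≈ 27.8209
comp_q p = -547 / √774 ≈ -19.662

-19.662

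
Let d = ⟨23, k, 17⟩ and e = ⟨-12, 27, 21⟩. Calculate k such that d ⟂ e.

-3

d · e = 23·(-12) + k·27 + 17·21 = 81 + 27k
Set equal to 0: 27k = -81, so k = -3.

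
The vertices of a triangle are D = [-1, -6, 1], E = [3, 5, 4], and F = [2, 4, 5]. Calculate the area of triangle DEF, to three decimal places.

8.573

DE = (4, 11, 3),  DF = (3, 10, 4)
i: 11·4 - 3·10 = 44 - 30 = 14
j: 3·3 - 4·4 = 9 - 16 = -7
k: 4·10 - 11·3 = 40 - 33 = 7
DE × DF = (14, -7, 7)
|DE × DF| = √294 ≈ 17.1464
area = ½ · 17.1464 ≈ 8.573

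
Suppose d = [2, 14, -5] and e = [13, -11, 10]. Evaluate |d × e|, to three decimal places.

i: 14·10 - (-5)·(-11) = 140 - 55 = 85
j: (-5)·13 - 2·10 = -65 - 20 = -85
k: 2·(-11) - 14·13 = -22 - 182 = -204
d × e = (85, -85, -204)
|d × e| = √(85² + (-85)² + (-204)²) = √56066 ≈ 236.7826

236.783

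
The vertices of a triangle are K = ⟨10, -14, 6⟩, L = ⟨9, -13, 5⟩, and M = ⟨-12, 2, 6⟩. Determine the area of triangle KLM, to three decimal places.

13.928

KL = (-1, 1, -1),  KM = (-22, 16, 0)
i: 1·0 - (-1)·16 = 0 - (-16) = 16
j: (-1)·(-22) - (-1)·0 = 22 - 0 = 22
k: (-1)·16 - 1·(-22) = -16 - (-22) = 6
KL × KM = (16, 22, 6)
|KL × KM| = √776 ≈ 27.8568
area = ½ · 27.8568 ≈ 13.928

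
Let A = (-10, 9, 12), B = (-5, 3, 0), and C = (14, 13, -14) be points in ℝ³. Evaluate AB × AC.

(204, -158, 164)

AB = (5, -6, -12)
AC = (24, 4, -26)
i: (-6)·(-26) - (-12)·4 = 156 - (-48) = 204
j: (-12)·24 - 5·(-26) = -288 - (-130) = -158
k: 5·4 - (-6)·24 = 20 - (-144) = 164
AB × AC = (204, -158, 164)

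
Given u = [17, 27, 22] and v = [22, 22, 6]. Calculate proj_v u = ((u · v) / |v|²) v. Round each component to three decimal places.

u · v = 17·22 + 27·22 + 22·6 = 374 + 594 + 132 = 1100
|v|² = 484 + 484 + 36 = 1004
proj_v u = (1100/1004) · (22, 22, 6) ≈ (24.104, 24.104, 6.574)

(24.104, 24.104, 6.574)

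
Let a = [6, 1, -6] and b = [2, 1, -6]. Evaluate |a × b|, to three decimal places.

24.331

i: 1·(-6) - (-6)·1 = -6 - (-6) = 0
j: (-6)·2 - 6·(-6) = -12 - (-36) = 24
k: 6·1 - 1·2 = 6 - 2 = 4
a × b = (0, 24, 4)
|a × b| = √(0² + 24² + 4²) = √592 ≈ 24.3311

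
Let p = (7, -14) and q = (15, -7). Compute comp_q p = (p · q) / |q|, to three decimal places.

p · q = 7·15 + (-14)·(-7) = 105 + 98 = 203
|q| = √(225 + 49) = √274 ≈ 16.5529
comp_q p = 203 / √274 ≈ 12.264

12.264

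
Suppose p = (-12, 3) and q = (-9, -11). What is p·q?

75

p · q = (-12)·(-9) + 3·(-11) = 108 - 33 = 75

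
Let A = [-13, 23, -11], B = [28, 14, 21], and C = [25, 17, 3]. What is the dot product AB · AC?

AB = B − A = (41, -9, 32)
AC = C − A = (38, -6, 14)
AB · AC = 41·38 + (-9)·(-6) + 32·14 = 1558 + 54 + 448 = 2060

2060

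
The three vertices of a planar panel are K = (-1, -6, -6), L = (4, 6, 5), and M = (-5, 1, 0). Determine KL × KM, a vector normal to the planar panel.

KL = (5, 12, 11)
KM = (-4, 7, 6)
i: 12·6 - 11·7 = 72 - 77 = -5
j: 11·(-4) - 5·6 = -44 - 30 = -74
k: 5·7 - 12·(-4) = 35 - (-48) = 83
KL × KM = (-5, -74, 83)

(-5, -74, 83)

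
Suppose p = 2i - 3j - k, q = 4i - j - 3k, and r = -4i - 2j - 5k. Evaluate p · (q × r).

-86

q × r:
i: (-1)·(-5) - (-3)·(-2) = 5 - 6 = -1
j: (-3)·(-4) - 4·(-5) = 12 - (-20) = 32
k: 4·(-2) - (-1)·(-4) = -8 - 4 = -12
q × r = (-1, 32, -12)
p · (q × r) = 2·(-1) + (-3)·32 + (-1)·(-12) = -2 - 96 + 12 = -86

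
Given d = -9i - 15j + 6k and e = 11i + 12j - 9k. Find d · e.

d · e = (-9)·11 + (-15)·12 + 6·(-9) = -99 - 180 - 54 = -333

-333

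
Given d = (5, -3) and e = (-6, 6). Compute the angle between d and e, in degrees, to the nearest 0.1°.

166.0

d · e = 5·(-6) + (-3)·6 = -30 - 18 = -48
|d|² = 25 + 9 = 34,  |d| = √34 ≈ 5.830952
|e|² = 36 + 36 = 72,  |e| = √72 ≈ 8.485281
cos θ = -48 / (5.830952 · 8.485281) ≈ -0.97014
θ = arccos(-0.97014) ≈ 166.0°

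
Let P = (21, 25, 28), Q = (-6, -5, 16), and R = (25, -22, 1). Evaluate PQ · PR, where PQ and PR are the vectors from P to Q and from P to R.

PQ = Q − P = (-27, -30, -12)
PR = R − P = (4, -47, -27)
PQ · PR = (-27)·4 + (-30)·(-47) + (-12)·(-27) = -108 + 1410 + 324 = 1626

1626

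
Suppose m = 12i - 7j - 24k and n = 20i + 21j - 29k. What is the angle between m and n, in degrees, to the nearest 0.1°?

46.1

m · n = 12·20 + (-7)·21 + (-24)·(-29) = 240 - 147 + 696 = 789
|m|² = 144 + 49 + 576 = 769,  |m| = √769 ≈ 27.730849
|n|² = 400 + 441 + 841 = 1682,  |n| = √1682 ≈ 41.012193
cos θ = 789 / (27.730849 · 41.012193) ≈ 0.69375
θ = arccos(0.69375) ≈ 46.1°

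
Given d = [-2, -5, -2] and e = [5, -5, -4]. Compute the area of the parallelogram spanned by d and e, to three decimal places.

40.608

i: (-5)·(-4) - (-2)·(-5) = 20 - 10 = 10
j: (-2)·5 - (-2)·(-4) = -10 - 8 = -18
k: (-2)·(-5) - (-5)·5 = 10 - (-25) = 35
d × e = (10, -18, 35)
|d × e| = √(10² + (-18)² + 35²) = √1649 ≈ 40.6079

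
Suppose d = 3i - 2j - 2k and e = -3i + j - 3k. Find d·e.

d · e = 3·(-3) + (-2)·1 + (-2)·(-3) = -9 - 2 + 6 = -5

-5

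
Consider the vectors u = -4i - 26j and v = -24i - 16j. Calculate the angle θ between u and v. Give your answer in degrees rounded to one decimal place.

u · v = (-4)·(-24) + (-26)·(-16) = 96 + 416 = 512
|u|² = 16 + 676 = 692,  |u| = √692 ≈ 26.305893
|v|² = 576 + 256 = 832,  |v| = √832 ≈ 28.844410
cos θ = 512 / (26.305893 · 28.844410) ≈ 0.67477
θ = arccos(0.67477) ≈ 47.6°

47.6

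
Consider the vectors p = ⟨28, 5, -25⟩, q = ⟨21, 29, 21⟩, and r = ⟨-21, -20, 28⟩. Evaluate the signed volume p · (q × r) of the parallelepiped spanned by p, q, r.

q × r:
i: 29·28 - 21·(-20) = 812 - (-420) = 1232
j: 21·(-21) - 21·28 = -441 - 588 = -1029
k: 21·(-20) - 29·(-21) = -420 - (-609) = 189
q × r = (1232, -1029, 189)
p · (q × r) = 28·1232 + 5·(-1029) + (-25)·189 = 34496 - 5145 - 4725 = 24626

24626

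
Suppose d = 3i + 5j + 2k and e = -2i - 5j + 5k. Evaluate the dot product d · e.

-21

d · e = 3·(-2) + 5·(-5) + 2·5 = -6 - 25 + 10 = -21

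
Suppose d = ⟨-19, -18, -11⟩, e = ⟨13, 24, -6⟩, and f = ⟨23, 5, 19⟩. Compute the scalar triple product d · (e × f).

3053

e × f:
i: 24·19 - (-6)·5 = 456 - (-30) = 486
j: (-6)·23 - 13·19 = -138 - 247 = -385
k: 13·5 - 24·23 = 65 - 552 = -487
e × f = (486, -385, -487)
d · (e × f) = (-19)·486 + (-18)·(-385) + (-11)·(-487) = -9234 + 6930 + 5357 = 3053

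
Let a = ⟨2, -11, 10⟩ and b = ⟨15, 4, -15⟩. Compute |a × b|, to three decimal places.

i: (-11)·(-15) - 10·4 = 165 - 40 = 125
j: 10·15 - 2·(-15) = 150 - (-30) = 180
k: 2·4 - (-11)·15 = 8 - (-165) = 173
a × b = (125, 180, 173)
|a × b| = √(125² + 180² + 173²) = √77954 ≈ 279.2024

279.202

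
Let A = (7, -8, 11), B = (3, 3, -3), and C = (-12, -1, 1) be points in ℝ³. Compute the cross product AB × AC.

AB = (-4, 11, -14)
AC = (-19, 7, -10)
i: 11·(-10) - (-14)·7 = -110 - (-98) = -12
j: (-14)·(-19) - (-4)·(-10) = 266 - 40 = 226
k: (-4)·7 - 11·(-19) = -28 - (-209) = 181
AB × AC = (-12, 226, 181)

(-12, 226, 181)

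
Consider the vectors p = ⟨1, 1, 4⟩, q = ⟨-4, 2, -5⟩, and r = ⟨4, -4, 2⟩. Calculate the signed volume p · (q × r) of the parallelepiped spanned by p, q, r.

4

q × r:
i: 2·2 - (-5)·(-4) = 4 - 20 = -16
j: (-5)·4 - (-4)·2 = -20 - (-8) = -12
k: (-4)·(-4) - 2·4 = 16 - 8 = 8
q × r = (-16, -12, 8)
p · (q × r) = 1·(-16) + 1·(-12) + 4·8 = -16 - 12 + 32 = 4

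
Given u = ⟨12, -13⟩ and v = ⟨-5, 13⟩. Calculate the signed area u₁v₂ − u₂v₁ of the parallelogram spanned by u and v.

12·13 - (-13)·(-5) = 156 - 65 = 91

91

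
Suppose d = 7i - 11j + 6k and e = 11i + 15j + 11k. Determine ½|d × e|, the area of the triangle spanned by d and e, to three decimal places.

154.692

i: (-11)·11 - 6·15 = -121 - 90 = -211
j: 6·11 - 7·11 = 66 - 77 = -11
k: 7·15 - (-11)·11 = 105 - (-121) = 226
d × e = (-211, -11, 226)
|d × e| = √((-211)² + (-11)² + 226²) = √95718 ≈ 309.3833
area = ½ · 309.3833 ≈ 154.692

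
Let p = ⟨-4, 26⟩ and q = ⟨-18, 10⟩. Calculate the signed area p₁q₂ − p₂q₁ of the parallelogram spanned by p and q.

428

(-4)·10 - 26·(-18) = -40 - (-468) = 428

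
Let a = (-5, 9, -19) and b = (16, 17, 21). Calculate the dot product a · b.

-326

a · b = (-5)·16 + 9·17 + (-19)·21 = -80 + 153 - 399 = -326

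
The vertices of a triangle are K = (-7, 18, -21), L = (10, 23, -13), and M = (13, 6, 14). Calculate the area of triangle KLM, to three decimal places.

KL = (17, 5, 8),  KM = (20, -12, 35)
i: 5·35 - 8·(-12) = 175 - (-96) = 271
j: 8·20 - 17·35 = 160 - 595 = -435
k: 17·(-12) - 5·20 = -204 - 100 = -304
KL × KM = (271, -435, -304)
|KL × KM| = √355082 ≈ 595.8876
area = ½ · 595.8876 ≈ 297.944

297.944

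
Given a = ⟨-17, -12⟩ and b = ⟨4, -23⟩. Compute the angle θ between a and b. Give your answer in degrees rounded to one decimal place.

a · b = (-17)·4 + (-12)·(-23) = -68 + 276 = 208
|a|² = 289 + 144 = 433,  |a| = √433 ≈ 20.808652
|b|² = 16 + 529 = 545,  |b| = √545 ≈ 23.345235
cos θ = 208 / (20.808652 · 23.345235) ≈ 0.42817
θ = arccos(0.42817) ≈ 64.6°

64.6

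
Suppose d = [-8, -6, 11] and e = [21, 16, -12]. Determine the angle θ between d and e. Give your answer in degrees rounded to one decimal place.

156.7

d · e = (-8)·21 + (-6)·16 + 11·(-12) = -168 - 96 - 132 = -396
|d|² = 64 + 36 + 121 = 221,  |d| = √221 ≈ 14.866069
|e|² = 441 + 256 + 144 = 841,  |e| = √841 ≈ 29.000000
cos θ = -396 / (14.866069 · 29.000000) ≈ -0.91855
θ = arccos(-0.91855) ≈ 156.7°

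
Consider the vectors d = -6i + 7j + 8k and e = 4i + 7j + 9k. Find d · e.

97

d · e = (-6)·4 + 7·7 + 8·9 = -24 + 49 + 72 = 97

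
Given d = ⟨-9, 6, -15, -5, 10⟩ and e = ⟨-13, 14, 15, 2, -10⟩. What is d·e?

d · e = (-9)·(-13) + 6·14 + (-15)·15 + (-5)·2 + 10·(-10) = 117 + 84 - 225 - 10 - 100 = -134

-134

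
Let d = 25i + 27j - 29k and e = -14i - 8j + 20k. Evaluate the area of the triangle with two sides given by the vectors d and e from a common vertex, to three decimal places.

183.973

i: 27·20 - (-29)·(-8) = 540 - 232 = 308
j: (-29)·(-14) - 25·20 = 406 - 500 = -94
k: 25·(-8) - 27·(-14) = -200 - (-378) = 178
d × e = (308, -94, 178)
|d × e| = √(308² + (-94)² + 178²) = √135384 ≈ 367.9456
area = ½ · 367.9456 ≈ 183.973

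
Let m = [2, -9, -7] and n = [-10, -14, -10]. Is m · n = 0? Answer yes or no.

no

m · n = 2·(-10) + (-9)·(-14) + (-7)·(-10) = -20 + 126 + 70 = 176
Nonzero, so the vectors are not orthogonal.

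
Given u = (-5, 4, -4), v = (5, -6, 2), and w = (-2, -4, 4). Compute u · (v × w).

v × w:
i: (-6)·4 - 2·(-4) = -24 - (-8) = -16
j: 2·(-2) - 5·4 = -4 - 20 = -24
k: 5·(-4) - (-6)·(-2) = -20 - 12 = -32
v × w = (-16, -24, -32)
u · (v × w) = (-5)·(-16) + 4·(-24) + (-4)·(-32) = 80 - 96 + 128 = 112

112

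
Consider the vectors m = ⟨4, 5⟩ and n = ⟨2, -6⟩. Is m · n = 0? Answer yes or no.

no

m · n = 4·2 + 5·(-6) = 8 - 30 = -22
Nonzero, so the vectors are not orthogonal.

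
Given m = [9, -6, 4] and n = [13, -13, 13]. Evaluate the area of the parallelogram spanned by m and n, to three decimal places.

i: (-6)·13 - 4·(-13) = -78 - (-52) = -26
j: 4·13 - 9·13 = 52 - 117 = -65
k: 9·(-13) - (-6)·13 = -117 - (-78) = -39
m × n = (-26, -65, -39)
|m × n| = √((-26)² + (-65)² + (-39)²) = √6422 ≈ 80.1374

80.137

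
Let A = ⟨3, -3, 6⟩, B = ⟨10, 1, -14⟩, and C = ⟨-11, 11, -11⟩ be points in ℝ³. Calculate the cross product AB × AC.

AB = (7, 4, -20)
AC = (-14, 14, -17)
i: 4·(-17) - (-20)·14 = -68 - (-280) = 212
j: (-20)·(-14) - 7·(-17) = 280 - (-119) = 399
k: 7·14 - 4·(-14) = 98 - (-56) = 154
AB × AC = (212, 399, 154)

(212, 399, 154)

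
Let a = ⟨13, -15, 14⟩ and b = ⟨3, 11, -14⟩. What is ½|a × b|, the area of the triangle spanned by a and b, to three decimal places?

148.876

i: (-15)·(-14) - 14·11 = 210 - 154 = 56
j: 14·3 - 13·(-14) = 42 - (-182) = 224
k: 13·11 - (-15)·3 = 143 - (-45) = 188
a × b = (56, 224, 188)
|a × b| = √(56² + 224² + 188²) = √88656 ≈ 297.7516
area = ½ · 297.7516 ≈ 148.876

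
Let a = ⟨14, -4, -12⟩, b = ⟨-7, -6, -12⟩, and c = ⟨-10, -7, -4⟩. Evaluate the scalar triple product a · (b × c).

-1076

b × c:
i: (-6)·(-4) - (-12)·(-7) = 24 - 84 = -60
j: (-12)·(-10) - (-7)·(-4) = 120 - 28 = 92
k: (-7)·(-7) - (-6)·(-10) = 49 - 60 = -11
b × c = (-60, 92, -11)
a · (b × c) = 14·(-60) + (-4)·92 + (-12)·(-11) = -840 - 368 + 132 = -1076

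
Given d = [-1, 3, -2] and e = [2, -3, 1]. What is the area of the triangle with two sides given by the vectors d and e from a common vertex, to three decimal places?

2.598

i: 3·1 - (-2)·(-3) = 3 - 6 = -3
j: (-2)·2 - (-1)·1 = -4 - (-1) = -3
k: (-1)·(-3) - 3·2 = 3 - 6 = -3
d × e = (-3, -3, -3)
|d × e| = √((-3)² + (-3)² + (-3)²) = √27 ≈ 5.1962
area = ½ · 5.1962 ≈ 2.598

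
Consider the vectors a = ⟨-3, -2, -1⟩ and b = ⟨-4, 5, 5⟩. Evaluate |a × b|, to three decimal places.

30.249

i: (-2)·5 - (-1)·5 = -10 - (-5) = -5
j: (-1)·(-4) - (-3)·5 = 4 - (-15) = 19
k: (-3)·5 - (-2)·(-4) = -15 - 8 = -23
a × b = (-5, 19, -23)
|a × b| = √((-5)² + 19² + (-23)²) = √915 ≈ 30.2490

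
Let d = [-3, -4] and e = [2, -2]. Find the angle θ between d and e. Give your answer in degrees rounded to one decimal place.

d · e = (-3)·2 + (-4)·(-2) = -6 + 8 = 2
|d|² = 9 + 16 = 25,  |d| = √25 ≈ 5.000000
|e|² = 4 + 4 = 8,  |e| = √8 ≈ 2.828427
cos θ = 2 / (5.000000 · 2.828427) ≈ 0.14142
θ = arccos(0.14142) ≈ 81.9°

81.9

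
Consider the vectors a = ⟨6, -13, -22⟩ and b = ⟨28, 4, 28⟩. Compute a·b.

a · b = 6·28 + (-13)·4 + (-22)·28 = 168 - 52 - 616 = -500

-500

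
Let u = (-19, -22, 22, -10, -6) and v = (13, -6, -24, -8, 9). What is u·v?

u · v = (-19)·13 + (-22)·(-6) + 22·(-24) + (-10)·(-8) + (-6)·9 = -247 + 132 - 528 + 80 - 54 = -617

-617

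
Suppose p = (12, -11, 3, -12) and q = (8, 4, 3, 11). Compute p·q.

-71

p · q = 12·8 + (-11)·4 + 3·3 + (-12)·11 = 96 - 44 + 9 - 132 = -71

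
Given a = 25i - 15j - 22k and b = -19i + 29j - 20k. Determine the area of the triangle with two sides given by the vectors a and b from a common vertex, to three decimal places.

i: (-15)·(-20) - (-22)·29 = 300 - (-638) = 938
j: (-22)·(-19) - 25·(-20) = 418 - (-500) = 918
k: 25·29 - (-15)·(-19) = 725 - 285 = 440
a × b = (938, 918, 440)
|a × b| = √(938² + 918² + 440²) = √1916168 ≈ 1384.2572
area = ½ · 1384.2572 ≈ 692.129

692.129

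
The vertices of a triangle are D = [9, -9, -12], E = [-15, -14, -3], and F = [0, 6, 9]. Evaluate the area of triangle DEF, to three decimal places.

DE = (-24, -5, 9),  DF = (-9, 15, 21)
i: (-5)·21 - 9·15 = -105 - 135 = -240
j: 9·(-9) - (-24)·21 = -81 - (-504) = 423
k: (-24)·15 - (-5)·(-9) = -360 - 45 = -405
DE × DF = (-240, 423, -405)
|DE × DF| = √400554 ≈ 632.8934
area = ½ · 632.8934 ≈ 316.447

316.447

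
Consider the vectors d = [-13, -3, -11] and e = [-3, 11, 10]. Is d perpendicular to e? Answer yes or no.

d · e = (-13)·(-3) + (-3)·11 + (-11)·10 = 39 - 33 - 110 = -104
Nonzero, so the vectors are not orthogonal.

no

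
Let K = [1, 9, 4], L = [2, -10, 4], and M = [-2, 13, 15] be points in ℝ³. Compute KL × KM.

(-209, -11, -53)

KL = (1, -19, 0)
KM = (-3, 4, 11)
i: (-19)·11 - 0·4 = -209 - 0 = -209
j: 0·(-3) - 1·11 = 0 - 11 = -11
k: 1·4 - (-19)·(-3) = 4 - 57 = -53
KL × KM = (-209, -11, -53)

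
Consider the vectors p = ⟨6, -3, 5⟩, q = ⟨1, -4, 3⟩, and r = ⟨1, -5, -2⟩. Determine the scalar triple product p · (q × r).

118

q × r:
i: (-4)·(-2) - 3·(-5) = 8 - (-15) = 23
j: 3·1 - 1·(-2) = 3 - (-2) = 5
k: 1·(-5) - (-4)·1 = -5 - (-4) = -1
q × r = (23, 5, -1)
p · (q × r) = 6·23 + (-3)·5 + 5·(-1) = 138 - 15 - 5 = 118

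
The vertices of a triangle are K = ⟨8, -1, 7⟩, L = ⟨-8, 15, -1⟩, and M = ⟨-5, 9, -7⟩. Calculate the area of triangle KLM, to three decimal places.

KL = (-16, 16, -8),  KM = (-13, 10, -14)
i: 16·(-14) - (-8)·10 = -224 - (-80) = -144
j: (-8)·(-13) - (-16)·(-14) = 104 - 224 = -120
k: (-16)·10 - 16·(-13) = -160 - (-208) = 48
KL × KM = (-144, -120, 48)
|KL × KM| = √37440 ≈ 193.4942
area = ½ · 193.4942 ≈ 96.747

96.747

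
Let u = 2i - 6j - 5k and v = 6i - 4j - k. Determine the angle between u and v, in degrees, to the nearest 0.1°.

45.7

u · v = 2·6 + (-6)·(-4) + (-5)·(-1) = 12 + 24 + 5 = 41
|u|² = 4 + 36 + 25 = 65,  |u| = √65 ≈ 8.062258
|v|² = 36 + 16 + 1 = 53,  |v| = √53 ≈ 7.280110
cos θ = 41 / (8.062258 · 7.280110) ≈ 0.69854
θ = arccos(0.69854) ≈ 45.7°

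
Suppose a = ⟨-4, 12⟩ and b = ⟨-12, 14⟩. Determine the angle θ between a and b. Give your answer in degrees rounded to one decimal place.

a · b = (-4)·(-12) + 12·14 = 48 + 168 = 216
|a|² = 16 + 144 = 160,  |a| = √160 ≈ 12.649111
|b|² = 144 + 196 = 340,  |b| = √340 ≈ 18.439089
cos θ = 216 / (12.649111 · 18.439089) ≈ 0.92609
θ = arccos(0.92609) ≈ 22.2°

22.2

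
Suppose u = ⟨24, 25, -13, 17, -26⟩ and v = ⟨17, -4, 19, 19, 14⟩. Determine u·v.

20

u · v = 24·17 + 25·(-4) + (-13)·19 + 17·19 + (-26)·14 = 408 - 100 - 247 + 323 - 364 = 20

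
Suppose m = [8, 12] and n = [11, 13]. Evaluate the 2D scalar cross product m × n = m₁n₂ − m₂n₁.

8·13 - 12·11 = 104 - 132 = -28

-28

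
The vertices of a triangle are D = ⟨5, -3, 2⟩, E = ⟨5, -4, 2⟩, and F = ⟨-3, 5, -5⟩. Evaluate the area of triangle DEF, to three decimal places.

DE = (0, -1, 0),  DF = (-8, 8, -7)
i: (-1)·(-7) - 0·8 = 7 - 0 = 7
j: 0·(-8) - 0·(-7) = 0 - 0 = 0
k: 0·8 - (-1)·(-8) = 0 - 8 = -8
DE × DF = (7, 0, -8)
|DE × DF| = √113 ≈ 10.6301
area = ½ · 10.6301 ≈ 5.315

5.315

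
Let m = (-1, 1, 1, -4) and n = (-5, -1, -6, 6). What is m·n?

m · n = (-1)·(-5) + 1·(-1) + 1·(-6) + (-4)·6 = 5 - 1 - 6 - 24 = -26

-26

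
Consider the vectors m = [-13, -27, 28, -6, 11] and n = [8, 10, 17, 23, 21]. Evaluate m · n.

m · n = (-13)·8 + (-27)·10 + 28·17 + (-6)·23 + 11·21 = -104 - 270 + 476 - 138 + 231 = 195

195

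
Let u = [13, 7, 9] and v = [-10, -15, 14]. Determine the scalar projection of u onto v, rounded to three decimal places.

-4.775

u · v = 13·(-10) + 7·(-15) + 9·14 = -130 - 105 + 126 = -109
|v| = √(100 + 225 + 196) = √521 ≈ 22.8254
comp_v u = -109 / √521 ≈ -4.775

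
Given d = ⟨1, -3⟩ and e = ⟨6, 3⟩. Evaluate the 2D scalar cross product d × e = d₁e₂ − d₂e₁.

21

1·3 - (-3)·6 = 3 - (-18) = 21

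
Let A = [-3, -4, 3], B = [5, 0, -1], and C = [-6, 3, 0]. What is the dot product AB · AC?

AB = B − A = (8, 4, -4)
AC = C − A = (-3, 7, -3)
AB · AC = 8·(-3) + 4·7 + (-4)·(-3) = -24 + 28 + 12 = 16

16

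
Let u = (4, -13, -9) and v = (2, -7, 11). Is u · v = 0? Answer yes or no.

u · v = 4·2 + (-13)·(-7) + (-9)·11 = 8 + 91 - 99 = 0
Zero, so the vectors are orthogonal.

yes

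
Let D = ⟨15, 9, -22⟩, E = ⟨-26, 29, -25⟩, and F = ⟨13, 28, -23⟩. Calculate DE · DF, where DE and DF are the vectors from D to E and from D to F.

DE = E − D = (-41, 20, -3)
DF = F − D = (-2, 19, -1)
DE · DF = (-41)·(-2) + 20·19 + (-3)·(-1) = 82 + 380 + 3 = 465

465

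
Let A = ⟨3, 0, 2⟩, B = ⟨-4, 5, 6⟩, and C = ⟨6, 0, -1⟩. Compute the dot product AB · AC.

-33

AB = B − A = (-7, 5, 4)
AC = C − A = (3, 0, -3)
AB · AC = (-7)·3 + 5·0 + 4·(-3) = -21 + 0 - 12 = -33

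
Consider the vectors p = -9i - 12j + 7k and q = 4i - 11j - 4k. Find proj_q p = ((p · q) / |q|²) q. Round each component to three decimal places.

p · q = (-9)·4 + (-12)·(-11) + 7·(-4) = -36 + 132 - 28 = 68
|q|² = 16 + 121 + 16 = 153
proj_q p = (68/153) · (4, -11, -4) ≈ (1.778, -4.889, -1.778)

(1.778, -4.889, -1.778)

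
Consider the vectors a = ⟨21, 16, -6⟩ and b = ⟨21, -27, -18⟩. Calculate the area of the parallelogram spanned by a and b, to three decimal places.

1039.910

i: 16·(-18) - (-6)·(-27) = -288 - 162 = -450
j: (-6)·21 - 21·(-18) = -126 - (-378) = 252
k: 21·(-27) - 16·21 = -567 - 336 = -903
a × b = (-450, 252, -903)
|a × b| = √((-450)² + 252² + (-903)²) = √1081413 ≈ 1039.9101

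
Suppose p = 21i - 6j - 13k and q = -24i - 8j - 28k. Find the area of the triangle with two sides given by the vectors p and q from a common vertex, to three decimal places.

477.347

i: (-6)·(-28) - (-13)·(-8) = 168 - 104 = 64
j: (-13)·(-24) - 21·(-28) = 312 - (-588) = 900
k: 21·(-8) - (-6)·(-24) = -168 - 144 = -312
p × q = (64, 900, -312)
|p × q| = √(64² + 900² + (-312)²) = √911440 ≈ 954.6937
area = ½ · 954.6937 ≈ 477.347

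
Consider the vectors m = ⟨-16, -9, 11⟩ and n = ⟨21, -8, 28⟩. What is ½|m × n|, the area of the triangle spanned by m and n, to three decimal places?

383.545

i: (-9)·28 - 11·(-8) = -252 - (-88) = -164
j: 11·21 - (-16)·28 = 231 - (-448) = 679
k: (-16)·(-8) - (-9)·21 = 128 - (-189) = 317
m × n = (-164, 679, 317)
|m × n| = √((-164)² + 679² + 317²) = √588426 ≈ 767.0893
area = ½ · 767.0893 ≈ 383.545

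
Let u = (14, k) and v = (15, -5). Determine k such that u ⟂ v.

42

u · v = 14·15 + k·(-5) = 210 - 5k
Set equal to 0: -5k = -210, so k = 42.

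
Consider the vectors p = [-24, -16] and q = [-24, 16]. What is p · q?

320

p · q = (-24)·(-24) + (-16)·16 = 576 - 256 = 320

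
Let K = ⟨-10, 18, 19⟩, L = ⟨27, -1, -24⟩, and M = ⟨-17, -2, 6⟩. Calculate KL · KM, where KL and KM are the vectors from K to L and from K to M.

KL = L − K = (37, -19, -43)
KM = M − K = (-7, -20, -13)
KL · KM = 37·(-7) + (-19)·(-20) + (-43)·(-13) = -259 + 380 + 559 = 680

680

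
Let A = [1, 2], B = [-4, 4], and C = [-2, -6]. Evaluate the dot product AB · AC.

-1

AB = B − A = (-5, 2)
AC = C − A = (-3, -8)
AB · AC = (-5)·(-3) + 2·(-8) = 15 - 16 = -1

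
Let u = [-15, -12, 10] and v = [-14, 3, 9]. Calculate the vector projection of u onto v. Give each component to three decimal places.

(-12.923, 2.769, 8.308)

u · v = (-15)·(-14) + (-12)·3 + 10·9 = 210 - 36 + 90 = 264
|v|² = 196 + 9 + 81 = 286
proj_v u = (264/286) · (-14, 3, 9) ≈ (-12.923, 2.769, 8.308)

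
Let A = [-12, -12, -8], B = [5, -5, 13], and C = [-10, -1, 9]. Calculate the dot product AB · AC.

468

AB = B − A = (17, 7, 21)
AC = C − A = (2, 11, 17)
AB · AC = 17·2 + 7·11 + 21·17 = 34 + 77 + 357 = 468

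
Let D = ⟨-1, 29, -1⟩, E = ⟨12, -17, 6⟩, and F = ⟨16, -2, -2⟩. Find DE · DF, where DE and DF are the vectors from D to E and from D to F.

DE = E − D = (13, -46, 7)
DF = F − D = (17, -31, -1)
DE · DF = 13·17 + (-46)·(-31) + 7·(-1) = 221 + 1426 - 7 = 1640

1640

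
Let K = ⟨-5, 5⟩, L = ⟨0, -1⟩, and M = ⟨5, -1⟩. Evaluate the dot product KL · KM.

KL = L − K = (5, -6)
KM = M − K = (10, -6)
KL · KM = 5·10 + (-6)·(-6) = 50 + 36 = 86

86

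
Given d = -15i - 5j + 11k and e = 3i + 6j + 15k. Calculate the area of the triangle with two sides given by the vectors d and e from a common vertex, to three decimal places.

151.715

i: (-5)·15 - 11·6 = -75 - 66 = -141
j: 11·3 - (-15)·15 = 33 - (-225) = 258
k: (-15)·6 - (-5)·3 = -90 - (-15) = -75
d × e = (-141, 258, -75)
|d × e| = √((-141)² + 258² + (-75)²) = √92070 ≈ 303.4304
area = ½ · 303.4304 ≈ 151.715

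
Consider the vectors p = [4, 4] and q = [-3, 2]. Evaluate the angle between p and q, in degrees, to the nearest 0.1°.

p · q = 4·(-3) + 4·2 = -12 + 8 = -4
|p|² = 16 + 16 = 32,  |p| = √32 ≈ 5.656854
|q|² = 9 + 4 = 13,  |q| = √13 ≈ 3.605551
cos θ = -4 / (5.656854 · 3.605551) ≈ -0.19612
θ = arccos(-0.19612) ≈ 101.3°

101.3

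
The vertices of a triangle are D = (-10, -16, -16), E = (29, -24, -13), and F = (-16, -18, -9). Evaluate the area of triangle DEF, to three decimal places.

160.512

DE = (39, -8, 3),  DF = (-6, -2, 7)
i: (-8)·7 - 3·(-2) = -56 - (-6) = -50
j: 3·(-6) - 39·7 = -18 - 273 = -291
k: 39·(-2) - (-8)·(-6) = -78 - 48 = -126
DE × DF = (-50, -291, -126)
|DE × DF| = √103057 ≈ 321.0249
area = ½ · 321.0249 ≈ 160.512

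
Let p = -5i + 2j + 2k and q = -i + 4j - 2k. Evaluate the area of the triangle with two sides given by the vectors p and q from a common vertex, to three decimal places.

12.369

i: 2·(-2) - 2·4 = -4 - 8 = -12
j: 2·(-1) - (-5)·(-2) = -2 - 10 = -12
k: (-5)·4 - 2·(-1) = -20 - (-2) = -18
p × q = (-12, -12, -18)
|p × q| = √((-12)² + (-12)² + (-18)²) = √612 ≈ 24.7386
area = ½ · 24.7386 ≈ 12.369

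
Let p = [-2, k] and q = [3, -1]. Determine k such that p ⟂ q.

-6

p · q = (-2)·3 + k·(-1) = -6 - 1k
Set equal to 0: -1k = 6, so k = -6.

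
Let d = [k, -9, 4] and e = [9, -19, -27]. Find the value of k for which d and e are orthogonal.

-7

d · e = k·9 + (-9)·(-19) + 4·(-27) = 63 + 9k
Set equal to 0: 9k = -63, so k = -7.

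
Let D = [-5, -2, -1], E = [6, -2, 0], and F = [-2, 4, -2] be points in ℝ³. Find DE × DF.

DE = (11, 0, 1)
DF = (3, 6, -1)
i: 0·(-1) - 1·6 = 0 - 6 = -6
j: 1·3 - 11·(-1) = 3 - (-11) = 14
k: 11·6 - 0·3 = 66 - 0 = 66
DE × DF = (-6, 14, 66)

(-6, 14, 66)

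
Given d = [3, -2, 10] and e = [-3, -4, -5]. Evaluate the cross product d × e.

(50, -15, -18)

i: (-2)·(-5) - 10·(-4) = 10 - (-40) = 50
j: 10·(-3) - 3·(-5) = -30 - (-15) = -15
k: 3·(-4) - (-2)·(-3) = -12 - 6 = -18
d × e = (50, -15, -18)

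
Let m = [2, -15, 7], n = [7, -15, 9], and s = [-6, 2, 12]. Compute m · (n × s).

n × s:
i: (-15)·12 - 9·2 = -180 - 18 = -198
j: 9·(-6) - 7·12 = -54 - 84 = -138
k: 7·2 - (-15)·(-6) = 14 - 90 = -76
n × s = (-198, -138, -76)
m · (n × s) = 2·(-198) + (-15)·(-138) + 7·(-76) = -396 + 2070 - 532 = 1142

1142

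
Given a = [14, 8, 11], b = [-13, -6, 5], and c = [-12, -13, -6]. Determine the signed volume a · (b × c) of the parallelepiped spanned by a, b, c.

1377

b × c:
i: (-6)·(-6) - 5·(-13) = 36 - (-65) = 101
j: 5·(-12) - (-13)·(-6) = -60 - 78 = -138
k: (-13)·(-13) - (-6)·(-12) = 169 - 72 = 97
b × c = (101, -138, 97)
a · (b × c) = 14·101 + 8·(-138) + 11·97 = 1414 - 1104 + 1067 = 1377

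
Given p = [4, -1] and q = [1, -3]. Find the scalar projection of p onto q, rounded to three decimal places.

2.214

p · q = 4·1 + (-1)·(-3) = 4 + 3 = 7
|q| = √(1 + 9) = √10 ≈ 3.1623
comp_q p = 7 / √10 ≈ 2.214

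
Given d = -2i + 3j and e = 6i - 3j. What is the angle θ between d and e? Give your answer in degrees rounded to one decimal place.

d · e = (-2)·6 + 3·(-3) = -12 - 9 = -21
|d|² = 4 + 9 = 13,  |d| = √13 ≈ 3.605551
|e|² = 36 + 9 = 45,  |e| = √45 ≈ 6.708204
cos θ = -21 / (3.605551 · 6.708204) ≈ -0.86824
θ = arccos(-0.86824) ≈ 150.3°

150.3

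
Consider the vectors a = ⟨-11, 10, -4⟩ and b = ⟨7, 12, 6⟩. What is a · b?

19

a · b = (-11)·7 + 10·12 + (-4)·6 = -77 + 120 - 24 = 19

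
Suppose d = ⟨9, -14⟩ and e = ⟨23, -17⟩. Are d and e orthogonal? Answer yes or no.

no

d · e = 9·23 + (-14)·(-17) = 207 + 238 = 445
Nonzero, so the vectors are not orthogonal.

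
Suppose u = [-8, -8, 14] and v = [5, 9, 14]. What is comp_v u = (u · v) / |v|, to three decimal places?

4.834

u · v = (-8)·5 + (-8)·9 + 14·14 = -40 - 72 + 196 = 84
|v| = √(25 + 81 + 196) = √302 ≈ 17.3781
comp_v u = 84 / √302 ≈ 4.834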